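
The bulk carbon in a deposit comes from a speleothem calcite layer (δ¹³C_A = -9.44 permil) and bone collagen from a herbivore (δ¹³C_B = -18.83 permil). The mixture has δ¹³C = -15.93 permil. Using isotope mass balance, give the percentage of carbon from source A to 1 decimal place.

30.9%

δ_mix = f_A·δ_A + (1 − f_A)·δ_B  ⇒  f_A = (δ_mix − δ_B)/(δ_A − δ_B)
f_A = (-15.93 − (-18.83)) / (-9.44 − (-18.83))
f_A = 2.90 / 9.39 = 0.3088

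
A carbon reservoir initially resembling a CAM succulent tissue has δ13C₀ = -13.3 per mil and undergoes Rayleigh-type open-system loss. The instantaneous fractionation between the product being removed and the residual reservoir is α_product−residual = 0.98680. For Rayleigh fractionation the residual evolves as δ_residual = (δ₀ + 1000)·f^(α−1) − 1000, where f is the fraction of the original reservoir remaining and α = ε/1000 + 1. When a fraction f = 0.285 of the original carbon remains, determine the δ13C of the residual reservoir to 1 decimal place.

Rayleigh residual: δ_res = (δ₀ + 1000)·f^(α−1) − 1000
α − 1 = -0.01320
f^(α−1) = 0.285^(-0.01320) = 1.016708
δ_res = (-13.3 + 1000) × 1.016708 − 1000 = 1003.185 − 1000 = 3.19 per mil

3.2 per mil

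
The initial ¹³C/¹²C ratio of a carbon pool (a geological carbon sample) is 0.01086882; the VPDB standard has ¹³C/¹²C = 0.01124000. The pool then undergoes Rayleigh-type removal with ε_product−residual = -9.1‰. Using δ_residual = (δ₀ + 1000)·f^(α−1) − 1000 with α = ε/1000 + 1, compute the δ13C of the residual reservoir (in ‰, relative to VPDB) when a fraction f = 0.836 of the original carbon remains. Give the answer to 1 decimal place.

δ₀ = (0.01086882/0.01124000 − 1)×1000 = (0.966977 − 1)×1000 = -33.023‰
α − 1 = ε/1000 = -0.0091
f^(α−1) = 0.836^(-0.0091) = 1.001631
δ_res = (-33.023 + 1000) × 1.001631 − 1000 = 968.554 − 1000 = -31.45‰

-31.4‰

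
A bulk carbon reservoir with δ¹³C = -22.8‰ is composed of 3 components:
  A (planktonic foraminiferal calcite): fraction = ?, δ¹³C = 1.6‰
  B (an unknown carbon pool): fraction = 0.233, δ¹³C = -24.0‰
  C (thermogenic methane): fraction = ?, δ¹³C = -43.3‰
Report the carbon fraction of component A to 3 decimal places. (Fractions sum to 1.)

0.356

Let f_A and f_C be the unknown fractions; fractions sum to 1 so f_A + f_C = 0.767.
Mass balance: Σ fᵢ·δᵢ = δ_bulk ⇒ f_A·(1.6) + f_C·(-43.3) = -22.8 − (-5.592) = -17.208
Substitute f_C = 0.767 − f_A:
f_A·(1.6 − -43.3) = -17.208 − 0.767×(-43.3) = 16.003
f_A = 16.003 / 44.9 = 0.3564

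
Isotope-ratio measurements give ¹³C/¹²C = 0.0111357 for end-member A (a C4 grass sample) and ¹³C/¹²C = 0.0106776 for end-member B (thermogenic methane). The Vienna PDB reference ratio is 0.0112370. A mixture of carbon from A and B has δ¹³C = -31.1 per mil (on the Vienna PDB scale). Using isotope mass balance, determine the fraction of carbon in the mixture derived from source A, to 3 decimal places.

δ_A = (0.0111357/0.0112370 − 1)×1000 = (0.990985 − 1)×1000 = -9.015 per mil
δ_B = (0.0106776/0.0112370 − 1)×1000 = (0.950218 − 1)×1000 = -49.782 per mil
f_A = (δ_mix − δ_B)/(δ_A − δ_B) = (-31.1 − (-49.782))/(-9.015 − (-49.782))
f_A = 18.682 / 40.767 = 0.4583

0.458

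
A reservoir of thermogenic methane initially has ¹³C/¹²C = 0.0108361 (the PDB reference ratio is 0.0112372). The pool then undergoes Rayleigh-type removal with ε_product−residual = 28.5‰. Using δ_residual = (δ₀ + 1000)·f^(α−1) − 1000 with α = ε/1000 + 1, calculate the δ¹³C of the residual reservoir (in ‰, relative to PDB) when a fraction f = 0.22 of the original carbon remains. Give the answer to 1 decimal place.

-76.4‰

δ₀ = (0.0108361/0.0112372 − 1)×1000 = (0.964306 − 1)×1000 = -35.694‰
α − 1 = ε/1000 = 0.0285
f^(α−1) = 0.22^(0.0285) = 0.957765
δ_res = (-35.694 + 1000) × 0.957765 − 1000 = 923.579 − 1000 = -76.42‰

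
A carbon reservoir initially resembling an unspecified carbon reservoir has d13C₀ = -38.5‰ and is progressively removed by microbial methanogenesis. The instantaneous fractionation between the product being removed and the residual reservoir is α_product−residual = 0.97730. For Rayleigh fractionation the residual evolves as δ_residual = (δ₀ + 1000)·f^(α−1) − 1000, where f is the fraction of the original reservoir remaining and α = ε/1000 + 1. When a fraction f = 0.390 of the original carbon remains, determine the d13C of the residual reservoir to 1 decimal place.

-17.7‰

Rayleigh residual: δ_res = (δ₀ + 1000)·f^(α−1) − 1000
α − 1 = -0.02270
f^(α−1) = 0.390^(-0.02270) = 1.021605
δ_res = (-38.5 + 1000) × 1.021605 − 1000 = 982.273 − 1000 = -17.73‰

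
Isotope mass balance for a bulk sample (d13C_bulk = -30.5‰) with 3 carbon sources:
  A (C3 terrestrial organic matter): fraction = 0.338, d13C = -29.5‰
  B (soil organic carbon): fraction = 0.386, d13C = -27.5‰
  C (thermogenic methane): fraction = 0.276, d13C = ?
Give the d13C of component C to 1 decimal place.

Isotope mass balance: δ_bulk = Σ fᵢ·δᵢ.
-30.5 = 0.338×(-29.5) + 0.386×(-27.5) + 0.276×δ_C
0.276·δ_C = -30.5 − (-20.586) = -9.914
δ_C = -9.914 / 0.276 = -35.92‰

-35.9‰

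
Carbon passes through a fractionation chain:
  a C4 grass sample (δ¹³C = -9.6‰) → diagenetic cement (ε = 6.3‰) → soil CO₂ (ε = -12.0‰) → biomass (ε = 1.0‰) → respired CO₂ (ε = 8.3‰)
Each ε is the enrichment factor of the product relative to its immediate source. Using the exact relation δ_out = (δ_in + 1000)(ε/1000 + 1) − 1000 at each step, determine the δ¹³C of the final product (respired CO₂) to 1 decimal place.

step 1: δ = (-9.60 + 1000)·(6.3/1000 + 1) − 1000 = -3.36‰
step 2: δ = (-3.36 + 1000)·(-12.0/1000 + 1) − 1000 = -15.32‰
step 3: δ = (-15.32 + 1000)·(1.0/1000 + 1) − 1000 = -14.34‰
step 4: δ = (-14.34 + 1000)·(8.3/1000 + 1) − 1000 = -6.15‰

-6.2‰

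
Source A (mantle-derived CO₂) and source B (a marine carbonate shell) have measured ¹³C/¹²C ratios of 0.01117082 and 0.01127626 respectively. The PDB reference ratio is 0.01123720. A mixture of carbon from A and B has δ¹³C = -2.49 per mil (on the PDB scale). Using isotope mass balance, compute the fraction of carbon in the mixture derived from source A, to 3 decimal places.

δ_A = (0.01117082/0.01123720 − 1)×1000 = (0.994093 − 1)×1000 = -5.907 per mil
δ_B = (0.01127626/0.01123720 − 1)×1000 = (1.003476 − 1)×1000 = 3.476 per mil
f_A = (δ_mix − δ_B)/(δ_A − δ_B) = (-2.49 − (3.476))/(-5.907 − (3.476))
f_A = -5.966 / -9.383 = 0.6358

0.636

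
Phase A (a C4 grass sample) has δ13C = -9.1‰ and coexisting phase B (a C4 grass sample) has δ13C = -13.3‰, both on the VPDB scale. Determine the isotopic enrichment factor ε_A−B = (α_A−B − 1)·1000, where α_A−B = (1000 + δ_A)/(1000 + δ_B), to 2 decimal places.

α_A−B = (1000 + -9.1) / (1000 + -13.3) = 990.9 / 986.7 = 1.004257
ε_A−B = (1.004257 − 1) × 1000 = 4.257‰
(The approximation ε ≈ δ_A − δ_B would give 4.2‰.)

4.26‰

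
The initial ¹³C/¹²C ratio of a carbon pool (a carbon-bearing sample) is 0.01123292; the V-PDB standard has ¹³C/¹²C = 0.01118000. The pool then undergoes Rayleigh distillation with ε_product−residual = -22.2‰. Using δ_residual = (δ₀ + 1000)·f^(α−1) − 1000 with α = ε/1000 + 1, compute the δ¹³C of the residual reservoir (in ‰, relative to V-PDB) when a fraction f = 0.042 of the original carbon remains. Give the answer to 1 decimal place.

δ₀ = (0.01123292/0.01118000 − 1)×1000 = (1.004733 − 1)×1000 = 4.733‰
α − 1 = ε/1000 = -0.0222
f^(α−1) = 0.042^(-0.0222) = 1.072911
δ_res = (4.733 + 1000) × 1.072911 − 1000 = 1077.990 − 1000 = 77.99‰

78.0‰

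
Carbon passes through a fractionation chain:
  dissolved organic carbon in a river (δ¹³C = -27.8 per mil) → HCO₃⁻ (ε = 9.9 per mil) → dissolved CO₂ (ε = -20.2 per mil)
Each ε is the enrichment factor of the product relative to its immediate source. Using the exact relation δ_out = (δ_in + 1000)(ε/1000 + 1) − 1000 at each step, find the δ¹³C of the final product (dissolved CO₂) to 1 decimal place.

step 1: δ = (-27.80 + 1000)·(9.9/1000 + 1) − 1000 = -18.18 per mil
step 2: δ = (-18.18 + 1000)·(-20.2/1000 + 1) − 1000 = -38.01 per mil

-38.0 per mil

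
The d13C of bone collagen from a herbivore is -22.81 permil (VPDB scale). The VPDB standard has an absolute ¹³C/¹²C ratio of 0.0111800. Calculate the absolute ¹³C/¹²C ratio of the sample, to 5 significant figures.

0.010925

R_sample = R_standard × (d13C/1000 + 1)
R_sample = 0.0111800 × (-22.81/1000 + 1) = 0.0111800 × 0.977190
R_sample = 0.0109250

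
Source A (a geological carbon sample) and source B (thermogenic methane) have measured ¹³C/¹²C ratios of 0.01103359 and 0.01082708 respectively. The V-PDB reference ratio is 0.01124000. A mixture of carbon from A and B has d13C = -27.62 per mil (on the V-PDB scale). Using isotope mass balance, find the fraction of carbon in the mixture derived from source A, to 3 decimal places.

δ_A = (0.01103359/0.01124000 − 1)×1000 = (0.981636 − 1)×1000 = -18.364 per mil
δ_B = (0.01082708/0.01124000 − 1)×1000 = (0.963263 − 1)×1000 = -36.737 per mil
f_A = (δ_mix − δ_B)/(δ_A − δ_B) = (-27.62 − (-36.737))/(-18.364 − (-36.737))
f_A = 9.117 / 18.373 = 0.4962

0.496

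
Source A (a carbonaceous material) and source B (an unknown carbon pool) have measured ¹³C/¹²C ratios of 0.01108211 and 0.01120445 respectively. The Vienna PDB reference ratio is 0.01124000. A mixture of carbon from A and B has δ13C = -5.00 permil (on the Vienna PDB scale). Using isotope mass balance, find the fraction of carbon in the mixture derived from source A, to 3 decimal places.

0.169

δ_A = (0.01108211/0.01124000 − 1)×1000 = (0.985953 − 1)×1000 = -14.047 permil
δ_B = (0.01120445/0.01124000 − 1)×1000 = (0.996837 − 1)×1000 = -3.163 permil
f_A = (δ_mix − δ_B)/(δ_A − δ_B) = (-5.00 − (-3.163))/(-14.047 − (-3.163))
f_A = -1.837 / -10.884 = 0.1688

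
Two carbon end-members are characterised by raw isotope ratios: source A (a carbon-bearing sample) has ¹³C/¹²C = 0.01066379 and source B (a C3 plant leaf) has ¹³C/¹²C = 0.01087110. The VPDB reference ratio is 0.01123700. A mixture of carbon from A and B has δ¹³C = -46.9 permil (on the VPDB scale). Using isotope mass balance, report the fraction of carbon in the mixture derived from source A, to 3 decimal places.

δ_A = (0.01066379/0.01123700 − 1)×1000 = (0.948989 − 1)×1000 = -51.011 permil
δ_B = (0.01087110/0.01123700 − 1)×1000 = (0.967438 − 1)×1000 = -32.562 permil
f_A = (δ_mix − δ_B)/(δ_A − δ_B) = (-46.9 − (-32.562))/(-51.011 − (-32.562))
f_A = -14.338 / -18.449 = 0.7772

0.777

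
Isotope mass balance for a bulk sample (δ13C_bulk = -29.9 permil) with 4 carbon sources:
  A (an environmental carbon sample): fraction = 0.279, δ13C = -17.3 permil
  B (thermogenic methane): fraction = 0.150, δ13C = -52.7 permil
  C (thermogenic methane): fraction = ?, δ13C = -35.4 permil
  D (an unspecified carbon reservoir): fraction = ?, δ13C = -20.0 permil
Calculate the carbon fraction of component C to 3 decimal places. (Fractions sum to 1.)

Let f_C and f_D be the unknown fractions; fractions sum to 1 so f_C + f_D = 0.571.
Mass balance: Σ fᵢ·δᵢ = δ_bulk ⇒ f_C·(-35.4) + f_D·(-20.0) = -29.9 − (-12.732) = -17.168
Substitute f_D = 0.571 − f_C:
f_C·(-35.4 − -20.0) = -17.168 − 0.571×(-20.0) = -5.748
f_C = -5.748 / -15.4 = 0.3733

0.373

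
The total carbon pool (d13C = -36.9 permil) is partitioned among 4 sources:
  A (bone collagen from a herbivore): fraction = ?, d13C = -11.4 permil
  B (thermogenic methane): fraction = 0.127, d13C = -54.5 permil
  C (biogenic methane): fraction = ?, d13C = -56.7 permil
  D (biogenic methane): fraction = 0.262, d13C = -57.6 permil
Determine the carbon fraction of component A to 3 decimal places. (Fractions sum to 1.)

0.436

Let f_A and f_C be the unknown fractions; fractions sum to 1 so f_A + f_C = 0.611.
Mass balance: Σ fᵢ·δᵢ = δ_bulk ⇒ f_A·(-11.4) + f_C·(-56.7) = -36.9 − (-22.013) = -14.887
Substitute f_C = 0.611 − f_A:
f_A·(-11.4 − -56.7) = -14.887 − 0.611×(-56.7) = 19.756
f_A = 19.756 / 45.3 = 0.4361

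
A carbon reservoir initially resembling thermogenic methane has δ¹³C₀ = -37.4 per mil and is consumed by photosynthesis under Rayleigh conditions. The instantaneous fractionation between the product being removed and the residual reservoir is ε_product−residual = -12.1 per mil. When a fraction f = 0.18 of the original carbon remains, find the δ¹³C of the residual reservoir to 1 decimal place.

Rayleigh residual: δ_res = (δ₀ + 1000)·f^(α−1) − 1000
α = ε/1000 + 1 = 0.98790, so α − 1 = -0.01210
f^(α−1) = 0.18^(-0.01210) = 1.020966
δ_res = (-37.4 + 1000) × 1.020966 − 1000 = 982.782 − 1000 = -17.22 per mil

-17.2 per mil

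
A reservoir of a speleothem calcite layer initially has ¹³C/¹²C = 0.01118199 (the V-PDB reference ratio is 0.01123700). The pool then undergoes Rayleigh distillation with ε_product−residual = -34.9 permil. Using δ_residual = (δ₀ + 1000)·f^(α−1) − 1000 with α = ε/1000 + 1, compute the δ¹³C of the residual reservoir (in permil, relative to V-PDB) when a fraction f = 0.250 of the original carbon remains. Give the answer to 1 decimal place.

δ₀ = (0.01118199/0.01123700 − 1)×1000 = (0.995105 − 1)×1000 = -4.895 permil
α − 1 = ε/1000 = -0.0349
f^(α−1) = 0.250^(-0.0349) = 1.049571
δ_res = (-4.895 + 1000) × 1.049571 − 1000 = 1044.433 − 1000 = 44.43 permil

44.4 permil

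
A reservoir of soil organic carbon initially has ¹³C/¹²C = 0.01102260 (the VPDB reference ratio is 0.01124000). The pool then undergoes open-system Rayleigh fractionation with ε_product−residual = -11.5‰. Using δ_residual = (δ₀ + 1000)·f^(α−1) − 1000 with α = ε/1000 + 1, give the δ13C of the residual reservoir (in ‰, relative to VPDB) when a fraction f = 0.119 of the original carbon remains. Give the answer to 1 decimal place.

5.0‰

δ₀ = (0.01102260/0.01124000 − 1)×1000 = (0.980658 − 1)×1000 = -19.342‰
α − 1 = ε/1000 = -0.0115
f^(α−1) = 0.119^(-0.0115) = 1.024781
δ_res = (-19.342 + 1000) × 1.024781 − 1000 = 1004.960 − 1000 = 4.96‰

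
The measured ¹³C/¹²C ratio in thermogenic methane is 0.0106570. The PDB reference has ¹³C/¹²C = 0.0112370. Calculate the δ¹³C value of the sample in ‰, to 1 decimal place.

δ¹³C = (R_sample / R_standard − 1) × 1000
R_sample / R_standard = 0.0106570 / 0.0112370 = 0.948385
δ¹³C = (0.948385 − 1) × 1000 = -51.62‰

-51.6‰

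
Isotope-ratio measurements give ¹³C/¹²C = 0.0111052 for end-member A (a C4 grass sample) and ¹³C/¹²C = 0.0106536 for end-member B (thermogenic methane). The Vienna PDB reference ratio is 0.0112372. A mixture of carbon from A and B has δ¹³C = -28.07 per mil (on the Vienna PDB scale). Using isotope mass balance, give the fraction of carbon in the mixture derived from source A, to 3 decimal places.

δ_A = (0.0111052/0.0112372 − 1)×1000 = (0.988253 − 1)×1000 = -11.747 per mil
δ_B = (0.0106536/0.0112372 − 1)×1000 = (0.948065 − 1)×1000 = -51.935 per mil
f_A = (δ_mix − δ_B)/(δ_A − δ_B) = (-28.07 − (-51.935))/(-11.747 − (-51.935))
f_A = 23.865 / 40.188 = 0.5938

0.594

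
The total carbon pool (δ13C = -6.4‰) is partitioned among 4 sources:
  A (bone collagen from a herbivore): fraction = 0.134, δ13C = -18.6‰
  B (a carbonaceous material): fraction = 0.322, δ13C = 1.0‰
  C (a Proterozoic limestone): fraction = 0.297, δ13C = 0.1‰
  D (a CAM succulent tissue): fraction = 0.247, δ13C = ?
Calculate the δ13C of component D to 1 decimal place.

Isotope mass balance: δ_bulk = Σ fᵢ·δᵢ.
-6.4 = 0.134×(-18.6) + 0.322×(1.0) + 0.297×(0.1) + 0.247×δ_D
0.247·δ_D = -6.4 − (-2.141) = -4.259
δ_D = -4.259 / 0.247 = -17.24‰

-17.2‰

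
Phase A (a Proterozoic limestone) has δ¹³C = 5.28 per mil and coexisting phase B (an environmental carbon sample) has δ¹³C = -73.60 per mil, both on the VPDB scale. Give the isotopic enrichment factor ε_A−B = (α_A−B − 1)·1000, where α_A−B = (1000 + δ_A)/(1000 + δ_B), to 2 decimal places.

α_A−B = (1000 + 5.28) / (1000 + -73.60) = 1005.28 / 926.40 = 1.085147
ε_A−B = (1.085147 − 1) × 1000 = 85.147 per mil
(The approximation ε ≈ δ_A − δ_B would give 78.88 per mil.)

85.15 per mil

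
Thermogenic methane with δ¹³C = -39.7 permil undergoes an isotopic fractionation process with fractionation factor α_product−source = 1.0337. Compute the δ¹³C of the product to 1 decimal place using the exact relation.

-7.3 permil

δ_product = (δ_source + 1000)·α − 1000
δ_product = (-39.7 + 1000) × 1.0337 − 1000
δ_product = 992.662 − 1000 = -7.34 permil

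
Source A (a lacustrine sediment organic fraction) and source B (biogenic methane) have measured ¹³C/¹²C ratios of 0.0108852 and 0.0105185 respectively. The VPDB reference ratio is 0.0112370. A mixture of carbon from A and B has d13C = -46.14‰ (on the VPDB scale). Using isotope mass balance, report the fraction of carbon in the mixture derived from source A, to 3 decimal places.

δ_A = (0.0108852/0.0112370 − 1)×1000 = (0.968693 − 1)×1000 = -31.307‰
δ_B = (0.0105185/0.0112370 − 1)×1000 = (0.936059 − 1)×1000 = -63.941‰
f_A = (δ_mix − δ_B)/(δ_A − δ_B) = (-46.14 − (-63.941))/(-31.307 − (-63.941))
f_A = 17.801 / 32.633 = 0.5455

0.545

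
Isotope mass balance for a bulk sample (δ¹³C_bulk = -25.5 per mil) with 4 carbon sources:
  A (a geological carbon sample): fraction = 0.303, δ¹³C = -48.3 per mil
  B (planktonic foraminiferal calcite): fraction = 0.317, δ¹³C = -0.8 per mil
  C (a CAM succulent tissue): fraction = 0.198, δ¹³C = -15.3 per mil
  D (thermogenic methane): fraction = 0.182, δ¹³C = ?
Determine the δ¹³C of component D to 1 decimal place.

Isotope mass balance: δ_bulk = Σ fᵢ·δᵢ.
-25.5 = 0.303×(-48.3) + 0.317×(-0.8) + 0.198×(-15.3) + 0.182×δ_D
0.182·δ_D = -25.5 − (-17.918) = -7.582
δ_D = -7.582 / 0.182 = -41.66 per mil

-41.7 per mil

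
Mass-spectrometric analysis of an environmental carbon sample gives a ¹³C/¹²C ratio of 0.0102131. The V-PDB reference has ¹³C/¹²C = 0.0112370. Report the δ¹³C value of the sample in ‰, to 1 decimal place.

-91.1‰

δ¹³C = (R_sample / R_standard − 1) × 1000
R_sample / R_standard = 0.0102131 / 0.0112370 = 0.908881
δ¹³C = (0.908881 − 1) × 1000 = -91.12‰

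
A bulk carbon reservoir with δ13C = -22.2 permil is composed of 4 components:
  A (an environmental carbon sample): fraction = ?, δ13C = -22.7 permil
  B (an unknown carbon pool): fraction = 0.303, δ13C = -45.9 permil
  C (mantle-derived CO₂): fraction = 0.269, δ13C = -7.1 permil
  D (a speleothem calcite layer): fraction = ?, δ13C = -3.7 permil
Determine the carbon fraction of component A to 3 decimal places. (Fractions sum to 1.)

Let f_A and f_D be the unknown fractions; fractions sum to 1 so f_A + f_D = 0.428.
Mass balance: Σ fᵢ·δᵢ = δ_bulk ⇒ f_A·(-22.7) + f_D·(-3.7) = -22.2 − (-15.818) = -6.382
Substitute f_D = 0.428 − f_A:
f_A·(-22.7 − -3.7) = -6.382 − 0.428×(-3.7) = -4.799
f_A = -4.799 / -19.0 = 0.2526

0.253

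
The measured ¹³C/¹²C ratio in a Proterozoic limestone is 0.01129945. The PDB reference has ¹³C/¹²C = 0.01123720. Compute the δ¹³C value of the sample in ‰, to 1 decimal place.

5.5‰

δ¹³C = (R_sample / R_standard − 1) × 1000
R_sample / R_standard = 0.01129945 / 0.01123720 = 1.005540
δ¹³C = (1.005540 − 1) × 1000 = 5.54‰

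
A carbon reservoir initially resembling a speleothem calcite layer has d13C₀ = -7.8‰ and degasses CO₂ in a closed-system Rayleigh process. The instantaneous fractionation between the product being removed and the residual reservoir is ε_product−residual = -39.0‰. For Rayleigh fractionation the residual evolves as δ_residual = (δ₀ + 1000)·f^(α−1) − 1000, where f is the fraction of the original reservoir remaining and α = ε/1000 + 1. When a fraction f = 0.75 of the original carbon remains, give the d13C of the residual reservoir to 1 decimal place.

3.4‰

Rayleigh residual: δ_res = (δ₀ + 1000)·f^(α−1) − 1000
α = ε/1000 + 1 = 0.96100, so α − 1 = -0.03900
f^(α−1) = 0.75^(-0.03900) = 1.011283
δ_res = (-7.8 + 1000) × 1.011283 − 1000 = 1003.395 − 1000 = 3.39‰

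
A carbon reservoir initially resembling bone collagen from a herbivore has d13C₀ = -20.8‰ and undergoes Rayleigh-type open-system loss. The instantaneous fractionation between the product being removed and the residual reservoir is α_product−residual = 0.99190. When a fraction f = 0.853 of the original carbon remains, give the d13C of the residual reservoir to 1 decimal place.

-19.5‰

Rayleigh residual: δ_res = (δ₀ + 1000)·f^(α−1) − 1000
α − 1 = -0.00810
f^(α−1) = 0.853^(-0.00810) = 1.001289
δ_res = (-20.8 + 1000) × 1.001289 − 1000 = 980.462 − 1000 = -19.54‰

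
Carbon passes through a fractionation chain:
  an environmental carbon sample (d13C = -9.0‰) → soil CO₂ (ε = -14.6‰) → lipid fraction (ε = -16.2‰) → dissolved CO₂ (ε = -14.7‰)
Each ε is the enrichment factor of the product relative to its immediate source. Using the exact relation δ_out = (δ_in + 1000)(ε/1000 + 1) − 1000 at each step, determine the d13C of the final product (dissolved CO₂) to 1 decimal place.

-53.4‰

step 1: δ = (-9.00 + 1000)·(-14.6/1000 + 1) − 1000 = -23.47‰
step 2: δ = (-23.47 + 1000)·(-16.2/1000 + 1) − 1000 = -39.29‰
step 3: δ = (-39.29 + 1000)·(-14.7/1000 + 1) − 1000 = -53.41‰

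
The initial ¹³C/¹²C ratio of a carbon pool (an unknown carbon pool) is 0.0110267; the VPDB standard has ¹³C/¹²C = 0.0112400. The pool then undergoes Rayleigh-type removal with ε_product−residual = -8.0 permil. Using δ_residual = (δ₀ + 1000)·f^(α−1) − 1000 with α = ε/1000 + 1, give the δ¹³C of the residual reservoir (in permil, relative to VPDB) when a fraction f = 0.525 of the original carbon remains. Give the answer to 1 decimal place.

δ₀ = (0.0110267/0.0112400 − 1)×1000 = (0.981023 − 1)×1000 = -18.977 permil
α − 1 = ε/1000 = -0.0080
f^(α−1) = 0.525^(-0.0080) = 1.005168
δ_res = (-18.977 + 1000) × 1.005168 − 1000 = 986.093 − 1000 = -13.91 permil

-13.9 permil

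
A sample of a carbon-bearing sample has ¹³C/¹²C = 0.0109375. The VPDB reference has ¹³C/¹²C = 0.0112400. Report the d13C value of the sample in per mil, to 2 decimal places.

d13C = (R_sample / R_standard − 1) × 1000
R_sample / R_standard = 0.0109375 / 0.0112400 = 0.973087
d13C = (0.973087 − 1) × 1000 = -26.913 per mil

-26.91 per mil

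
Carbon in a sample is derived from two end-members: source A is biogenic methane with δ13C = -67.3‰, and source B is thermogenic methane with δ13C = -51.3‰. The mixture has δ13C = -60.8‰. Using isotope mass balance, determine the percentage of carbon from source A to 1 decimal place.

δ_mix = f_A·δ_A + (1 − f_A)·δ_B  ⇒  f_A = (δ_mix − δ_B)/(δ_A − δ_B)
f_A = (-60.8 − (-51.3)) / (-67.3 − (-51.3))
f_A = -9.5 / -16.0 = 0.5938

59.4%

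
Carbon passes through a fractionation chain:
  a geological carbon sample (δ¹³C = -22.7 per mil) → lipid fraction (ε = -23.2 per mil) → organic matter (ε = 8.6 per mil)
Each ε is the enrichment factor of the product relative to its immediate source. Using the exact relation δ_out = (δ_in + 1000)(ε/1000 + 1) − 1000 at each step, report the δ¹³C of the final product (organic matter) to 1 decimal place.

-37.2 per mil

step 1: δ = (-22.70 + 1000)·(-23.2/1000 + 1) − 1000 = -45.37 per mil
step 2: δ = (-45.37 + 1000)·(8.6/1000 + 1) − 1000 = -37.16 per mil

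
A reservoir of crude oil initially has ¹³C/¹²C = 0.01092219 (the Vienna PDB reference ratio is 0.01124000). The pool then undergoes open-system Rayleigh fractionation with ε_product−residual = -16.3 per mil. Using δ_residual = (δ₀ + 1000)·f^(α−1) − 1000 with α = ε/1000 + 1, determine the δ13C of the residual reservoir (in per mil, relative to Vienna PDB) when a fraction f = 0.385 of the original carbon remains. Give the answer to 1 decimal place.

-13.0 per mil

δ₀ = (0.01092219/0.01124000 − 1)×1000 = (0.971725 − 1)×1000 = -28.275 per mil
α − 1 = ε/1000 = -0.0163
f^(α−1) = 0.385^(-0.0163) = 1.015680
δ_res = (-28.275 + 1000) × 1.015680 − 1000 = 986.962 − 1000 = -13.04 per mil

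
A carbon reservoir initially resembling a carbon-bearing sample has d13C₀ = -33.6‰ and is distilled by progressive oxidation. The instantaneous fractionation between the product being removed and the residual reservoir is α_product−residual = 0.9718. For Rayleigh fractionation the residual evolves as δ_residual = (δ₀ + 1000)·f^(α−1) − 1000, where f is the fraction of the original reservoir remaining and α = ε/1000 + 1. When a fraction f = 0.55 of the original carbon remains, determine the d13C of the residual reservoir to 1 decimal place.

Rayleigh residual: δ_res = (δ₀ + 1000)·f^(α−1) − 1000
α − 1 = -0.02820
f^(α−1) = 0.55^(-0.02820) = 1.017002
δ_res = (-33.6 + 1000) × 1.017002 − 1000 = 982.831 − 1000 = -17.17‰

-17.2‰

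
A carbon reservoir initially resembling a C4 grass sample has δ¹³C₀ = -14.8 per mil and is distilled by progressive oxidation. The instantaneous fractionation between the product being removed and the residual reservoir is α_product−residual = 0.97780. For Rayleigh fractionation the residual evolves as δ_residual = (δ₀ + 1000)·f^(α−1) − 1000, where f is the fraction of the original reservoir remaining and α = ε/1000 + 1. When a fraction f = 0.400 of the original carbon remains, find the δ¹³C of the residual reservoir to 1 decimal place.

5.4 per mil

Rayleigh residual: δ_res = (δ₀ + 1000)·f^(α−1) − 1000
α − 1 = -0.02220
f^(α−1) = 0.400^(-0.02220) = 1.020550
δ_res = (-14.8 + 1000) × 1.020550 − 1000 = 1005.446 − 1000 = 5.45 per mil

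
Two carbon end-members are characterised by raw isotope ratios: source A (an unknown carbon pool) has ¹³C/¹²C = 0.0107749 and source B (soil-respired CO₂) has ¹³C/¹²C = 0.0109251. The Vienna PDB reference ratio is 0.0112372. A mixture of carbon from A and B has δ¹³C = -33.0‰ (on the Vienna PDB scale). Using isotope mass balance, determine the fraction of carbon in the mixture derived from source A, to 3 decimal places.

δ_A = (0.0107749/0.0112372 − 1)×1000 = (0.958860 − 1)×1000 = -41.140‰
δ_B = (0.0109251/0.0112372 − 1)×1000 = (0.972226 − 1)×1000 = -27.774‰
f_A = (δ_mix − δ_B)/(δ_A − δ_B) = (-33.0 − (-27.774))/(-41.140 − (-27.774))
f_A = -5.226 / -13.366 = 0.3910

0.391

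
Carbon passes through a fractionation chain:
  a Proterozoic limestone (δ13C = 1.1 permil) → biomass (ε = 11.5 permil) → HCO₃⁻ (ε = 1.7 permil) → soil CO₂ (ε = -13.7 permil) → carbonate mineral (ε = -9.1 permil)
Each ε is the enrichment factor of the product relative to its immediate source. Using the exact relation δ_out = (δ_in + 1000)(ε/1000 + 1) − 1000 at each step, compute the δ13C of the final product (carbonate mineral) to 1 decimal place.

step 1: δ = (1.10 + 1000)·(11.5/1000 + 1) − 1000 = 12.61 permil
step 2: δ = (12.61 + 1000)·(1.7/1000 + 1) − 1000 = 14.33 permil
step 3: δ = (14.33 + 1000)·(-13.7/1000 + 1) − 1000 = 0.44 permil
step 4: δ = (0.44 + 1000)·(-9.1/1000 + 1) − 1000 = -8.67 permil

-8.7 permil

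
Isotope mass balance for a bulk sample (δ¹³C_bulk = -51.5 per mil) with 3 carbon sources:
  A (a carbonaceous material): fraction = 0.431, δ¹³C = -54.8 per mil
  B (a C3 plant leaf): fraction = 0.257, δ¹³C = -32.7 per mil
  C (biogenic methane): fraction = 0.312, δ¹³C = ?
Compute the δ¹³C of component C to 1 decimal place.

Isotope mass balance: δ_bulk = Σ fᵢ·δᵢ.
-51.5 = 0.431×(-54.8) + 0.257×(-32.7) + 0.312×δ_C
0.312·δ_C = -51.5 − (-32.023) = -19.477
δ_C = -19.477 / 0.312 = -62.43 per mil

-62.4 per mil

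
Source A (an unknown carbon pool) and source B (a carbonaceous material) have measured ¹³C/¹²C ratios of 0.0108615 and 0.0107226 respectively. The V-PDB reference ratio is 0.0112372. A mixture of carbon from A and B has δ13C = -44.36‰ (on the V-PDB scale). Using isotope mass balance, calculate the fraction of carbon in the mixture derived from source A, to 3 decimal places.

0.116

δ_A = (0.0108615/0.0112372 − 1)×1000 = (0.966566 − 1)×1000 = -33.434‰
δ_B = (0.0107226/0.0112372 − 1)×1000 = (0.954206 − 1)×1000 = -45.794‰
f_A = (δ_mix − δ_B)/(δ_A − δ_B) = (-44.36 − (-45.794))/(-33.434 − (-45.794))
f_A = 1.434 / 12.361 = 0.1160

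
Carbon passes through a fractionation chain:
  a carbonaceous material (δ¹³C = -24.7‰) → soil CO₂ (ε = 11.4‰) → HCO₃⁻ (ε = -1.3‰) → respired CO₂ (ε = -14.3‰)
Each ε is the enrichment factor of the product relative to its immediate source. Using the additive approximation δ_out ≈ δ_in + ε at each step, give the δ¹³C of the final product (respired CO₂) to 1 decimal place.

step 1: δ ≈ -24.7 + (11.4) = -13.3‰
step 2: δ ≈ -13.3 + (-1.3) = -14.6‰
step 3: δ ≈ -14.6 + (-14.3) = -28.9‰

-28.9‰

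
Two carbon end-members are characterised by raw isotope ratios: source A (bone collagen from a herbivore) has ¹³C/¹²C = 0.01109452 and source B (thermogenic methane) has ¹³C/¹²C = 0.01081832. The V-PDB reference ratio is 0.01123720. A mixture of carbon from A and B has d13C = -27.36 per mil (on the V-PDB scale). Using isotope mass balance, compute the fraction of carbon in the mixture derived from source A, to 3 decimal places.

δ_A = (0.01109452/0.01123720 − 1)×1000 = (0.987303 − 1)×1000 = -12.697 per mil
δ_B = (0.01081832/0.01123720 − 1)×1000 = (0.962724 − 1)×1000 = -37.276 per mil
f_A = (δ_mix − δ_B)/(δ_A − δ_B) = (-27.36 − (-37.276))/(-12.697 − (-37.276))
f_A = 9.916 / 24.579 = 0.4034

0.403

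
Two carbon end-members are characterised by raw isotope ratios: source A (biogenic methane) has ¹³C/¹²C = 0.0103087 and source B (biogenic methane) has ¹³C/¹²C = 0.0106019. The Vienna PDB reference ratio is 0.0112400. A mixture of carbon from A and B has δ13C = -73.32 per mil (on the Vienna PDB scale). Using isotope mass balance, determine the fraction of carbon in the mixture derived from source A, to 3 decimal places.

0.634

δ_A = (0.0103087/0.0112400 − 1)×1000 = (0.917144 − 1)×1000 = -82.856 per mil
δ_B = (0.0106019/0.0112400 − 1)×1000 = (0.943230 − 1)×1000 = -56.770 per mil
f_A = (δ_mix − δ_B)/(δ_A − δ_B) = (-73.32 − (-56.770))/(-82.856 − (-56.770))
f_A = -16.550 / -26.085 = 0.6344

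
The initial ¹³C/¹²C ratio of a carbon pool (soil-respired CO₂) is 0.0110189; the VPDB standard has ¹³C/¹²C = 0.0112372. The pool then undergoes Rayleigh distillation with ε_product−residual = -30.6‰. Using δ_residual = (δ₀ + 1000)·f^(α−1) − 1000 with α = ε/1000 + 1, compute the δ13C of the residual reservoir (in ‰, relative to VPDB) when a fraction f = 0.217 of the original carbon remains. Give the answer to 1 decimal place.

27.5‰

δ₀ = (0.0110189/0.0112372 − 1)×1000 = (0.980573 − 1)×1000 = -19.427‰
α − 1 = ε/1000 = -0.0306
f^(α−1) = 0.217^(-0.0306) = 1.047863
δ_res = (-19.427 + 1000) × 1.047863 − 1000 = 1027.506 − 1000 = 27.51‰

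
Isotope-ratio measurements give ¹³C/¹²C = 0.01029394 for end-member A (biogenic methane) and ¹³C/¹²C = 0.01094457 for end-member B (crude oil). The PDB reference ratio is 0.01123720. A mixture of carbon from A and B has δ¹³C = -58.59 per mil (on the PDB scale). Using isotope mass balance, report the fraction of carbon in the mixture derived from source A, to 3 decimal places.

0.562

δ_A = (0.01029394/0.01123720 − 1)×1000 = (0.916059 − 1)×1000 = -83.941 per mil
δ_B = (0.01094457/0.01123720 − 1)×1000 = (0.973959 − 1)×1000 = -26.041 per mil
f_A = (δ_mix − δ_B)/(δ_A − δ_B) = (-58.59 − (-26.041))/(-83.941 − (-26.041))
f_A = -32.549 / -57.900 = 0.5622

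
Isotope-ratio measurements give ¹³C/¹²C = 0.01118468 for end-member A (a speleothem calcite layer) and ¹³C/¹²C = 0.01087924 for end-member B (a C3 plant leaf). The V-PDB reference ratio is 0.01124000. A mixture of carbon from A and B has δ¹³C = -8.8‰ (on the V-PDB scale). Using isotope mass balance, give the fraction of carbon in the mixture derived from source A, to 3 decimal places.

δ_A = (0.01118468/0.01124000 − 1)×1000 = (0.995078 − 1)×1000 = -4.922‰
δ_B = (0.01087924/0.01124000 − 1)×1000 = (0.967904 − 1)×1000 = -32.096‰
f_A = (δ_mix − δ_B)/(δ_A − δ_B) = (-8.8 − (-32.096))/(-4.922 − (-32.096))
f_A = 23.296 / 27.174 = 0.8573

0.857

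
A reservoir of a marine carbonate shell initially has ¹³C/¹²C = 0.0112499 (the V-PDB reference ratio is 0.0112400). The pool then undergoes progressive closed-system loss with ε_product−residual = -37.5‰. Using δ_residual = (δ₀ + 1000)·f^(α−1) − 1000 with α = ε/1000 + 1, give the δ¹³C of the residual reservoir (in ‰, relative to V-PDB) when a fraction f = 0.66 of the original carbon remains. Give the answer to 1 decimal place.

16.6‰

δ₀ = (0.0112499/0.0112400 − 1)×1000 = (1.000881 − 1)×1000 = 0.881‰
α − 1 = ε/1000 = -0.0375
f^(α−1) = 0.66^(-0.0375) = 1.015704
δ_res = (0.881 + 1000) × 1.015704 − 1000 = 1016.598 − 1000 = 16.60‰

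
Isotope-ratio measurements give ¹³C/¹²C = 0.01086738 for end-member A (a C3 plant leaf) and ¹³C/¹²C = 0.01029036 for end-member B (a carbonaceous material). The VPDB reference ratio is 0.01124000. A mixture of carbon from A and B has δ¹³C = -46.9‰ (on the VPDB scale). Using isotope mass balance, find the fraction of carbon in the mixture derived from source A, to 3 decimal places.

δ_A = (0.01086738/0.01124000 − 1)×1000 = (0.966849 − 1)×1000 = -33.151‰
δ_B = (0.01029036/0.01124000 − 1)×1000 = (0.915512 − 1)×1000 = -84.488‰
f_A = (δ_mix − δ_B)/(δ_A − δ_B) = (-46.9 − (-84.488))/(-33.151 − (-84.488))
f_A = 37.588 / 51.336 = 0.7322

0.732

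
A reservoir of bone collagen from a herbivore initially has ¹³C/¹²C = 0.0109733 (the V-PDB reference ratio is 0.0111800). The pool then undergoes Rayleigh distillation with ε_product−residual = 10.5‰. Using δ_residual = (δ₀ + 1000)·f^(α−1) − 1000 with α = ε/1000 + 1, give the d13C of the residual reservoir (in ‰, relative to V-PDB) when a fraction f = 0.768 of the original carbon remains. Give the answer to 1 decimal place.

δ₀ = (0.0109733/0.0111800 − 1)×1000 = (0.981512 − 1)×1000 = -18.488‰
α − 1 = ε/1000 = 0.0105
f^(α−1) = 0.768^(0.0105) = 0.997232
δ_res = (-18.488 + 1000) × 0.997232 − 1000 = 978.795 − 1000 = -21.21‰

-21.2‰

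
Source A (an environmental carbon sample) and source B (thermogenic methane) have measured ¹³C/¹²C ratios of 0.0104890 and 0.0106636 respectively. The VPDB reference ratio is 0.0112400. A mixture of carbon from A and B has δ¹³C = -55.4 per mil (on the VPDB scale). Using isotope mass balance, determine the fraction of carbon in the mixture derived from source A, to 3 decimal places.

δ_A = (0.0104890/0.0112400 − 1)×1000 = (0.933185 − 1)×1000 = -66.815 per mil
δ_B = (0.0106636/0.0112400 − 1)×1000 = (0.948719 − 1)×1000 = -51.281 per mil
f_A = (δ_mix − δ_B)/(δ_A − δ_B) = (-55.4 − (-51.281))/(-66.815 − (-51.281))
f_A = -4.119 / -15.534 = 0.2652

0.265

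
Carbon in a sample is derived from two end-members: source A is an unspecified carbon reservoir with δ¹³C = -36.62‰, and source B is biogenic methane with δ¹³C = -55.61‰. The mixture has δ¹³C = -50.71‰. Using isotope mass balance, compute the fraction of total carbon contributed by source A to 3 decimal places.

δ_mix = f_A·δ_A + (1 − f_A)·δ_B  ⇒  f_A = (δ_mix − δ_B)/(δ_A − δ_B)
f_A = (-50.71 − (-55.61)) / (-36.62 − (-55.61))
f_A = 4.90 / 18.99 = 0.2580

0.258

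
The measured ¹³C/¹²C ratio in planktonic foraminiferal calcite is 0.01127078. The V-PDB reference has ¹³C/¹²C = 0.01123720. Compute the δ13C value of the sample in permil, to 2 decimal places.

2.99 permil

δ13C = (R_sample / R_standard − 1) × 1000
R_sample / R_standard = 0.01127078 / 0.01123720 = 1.002988
δ13C = (1.002988 − 1) × 1000 = 2.988 permil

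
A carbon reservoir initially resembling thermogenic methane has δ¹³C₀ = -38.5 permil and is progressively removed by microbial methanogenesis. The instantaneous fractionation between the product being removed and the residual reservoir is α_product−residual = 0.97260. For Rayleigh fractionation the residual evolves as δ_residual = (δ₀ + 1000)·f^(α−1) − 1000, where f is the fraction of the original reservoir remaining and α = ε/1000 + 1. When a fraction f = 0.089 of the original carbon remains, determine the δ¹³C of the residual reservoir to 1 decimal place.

27.4 permil

Rayleigh residual: δ_res = (δ₀ + 1000)·f^(α−1) − 1000
α − 1 = -0.02740
f^(α−1) = 0.089^(-0.02740) = 1.068530
δ_res = (-38.5 + 1000) × 1.068530 − 1000 = 1027.392 − 1000 = 27.39 permil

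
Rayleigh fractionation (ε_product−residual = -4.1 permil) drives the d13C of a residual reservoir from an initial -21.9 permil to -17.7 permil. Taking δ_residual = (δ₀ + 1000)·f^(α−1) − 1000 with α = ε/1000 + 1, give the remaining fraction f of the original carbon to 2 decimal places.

α − 1 = ε/1000 = -0.0041
(δ_res + 1000)/(δ₀ + 1000) = (-17.7 + 1000)/(-21.9 + 1000) = 982.3/978.1 = 1.004294
f = 1.004294^(1/-0.0041) = exp(ln(1.004294)/-0.0041) = exp(0.00428/-0.0041)
f = exp(-1.0451) = 0.3517

0.35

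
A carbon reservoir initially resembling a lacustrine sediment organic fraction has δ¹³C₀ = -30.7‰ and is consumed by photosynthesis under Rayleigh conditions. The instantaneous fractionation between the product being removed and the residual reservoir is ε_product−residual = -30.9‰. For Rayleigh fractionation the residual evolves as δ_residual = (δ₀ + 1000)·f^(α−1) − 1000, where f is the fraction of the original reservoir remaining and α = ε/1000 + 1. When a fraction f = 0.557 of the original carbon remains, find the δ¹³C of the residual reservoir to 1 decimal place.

-13.0‰

Rayleigh residual: δ_res = (δ₀ + 1000)·f^(α−1) − 1000
α = ε/1000 + 1 = 0.96910, so α − 1 = -0.03090
f^(α−1) = 0.557^(-0.03090) = 1.018247
δ_res = (-30.7 + 1000) × 1.018247 − 1000 = 986.987 − 1000 = -13.01‰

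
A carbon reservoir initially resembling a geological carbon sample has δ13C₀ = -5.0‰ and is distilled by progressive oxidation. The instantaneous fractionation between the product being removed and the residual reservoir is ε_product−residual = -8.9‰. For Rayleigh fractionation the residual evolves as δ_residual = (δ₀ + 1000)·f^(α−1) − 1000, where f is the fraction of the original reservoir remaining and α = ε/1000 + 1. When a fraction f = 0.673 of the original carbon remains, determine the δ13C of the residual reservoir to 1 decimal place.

Rayleigh residual: δ_res = (δ₀ + 1000)·f^(α−1) − 1000
α = ε/1000 + 1 = 0.99110, so α − 1 = -0.00890
f^(α−1) = 0.673^(-0.00890) = 1.003531
δ_res = (-5.0 + 1000) × 1.003531 − 1000 = 998.513 − 1000 = -1.49‰

-1.5‰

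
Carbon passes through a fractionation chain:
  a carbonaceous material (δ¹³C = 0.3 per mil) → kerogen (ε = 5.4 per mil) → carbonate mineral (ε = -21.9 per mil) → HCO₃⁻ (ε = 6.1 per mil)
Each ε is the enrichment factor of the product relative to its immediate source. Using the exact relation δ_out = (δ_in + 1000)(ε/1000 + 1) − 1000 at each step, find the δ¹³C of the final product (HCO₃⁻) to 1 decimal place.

step 1: δ = (0.30 + 1000)·(5.4/1000 + 1) − 1000 = 5.70 per mil
step 2: δ = (5.70 + 1000)·(-21.9/1000 + 1) − 1000 = -16.32 per mil
step 3: δ = (-16.32 + 1000)·(6.1/1000 + 1) − 1000 = -10.32 per mil

-10.3 per mil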